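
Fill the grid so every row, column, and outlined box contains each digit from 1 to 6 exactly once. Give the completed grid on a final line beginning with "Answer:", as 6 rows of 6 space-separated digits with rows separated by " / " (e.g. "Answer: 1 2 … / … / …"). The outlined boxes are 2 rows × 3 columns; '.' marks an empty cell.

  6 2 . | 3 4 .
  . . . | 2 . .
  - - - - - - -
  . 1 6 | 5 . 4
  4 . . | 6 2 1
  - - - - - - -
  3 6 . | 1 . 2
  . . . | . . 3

Step 1. [r1c3∈{1,5}] r1c3 is the only open cell in row 1 admitting 1. So r1c3=1.
Step 2. [r2c1∈{5}] r2c1 has the single candidate 5 ⇒ r2c1=5.
Step 3. [r5c3∈{4,5}] 4 has one home in row 5: r5c3, so r5c3=4.
Step 4. [r6c2∈{5}] nothing but 5 survives at r6c2 ⇒ r6c2=5.
Step 5. [r4c2∈{3}] r4c2's peers cover all but 3. So r4c2=3.
Step 6. [r2c6∈{6}] only 6 remains possible at r2c6 ⇒ r2c6=6.
Step 7. [r6c3∈{2}] r6c3 is down to just 2, so r6c3=2.
Step 8. [r6c5∈{6}] r6c5's peers cover all but 6, so r6c5=6.
Step 9. [r1c6∈{5}] r1c6 has the single candidate 5, so r1c6=5.
Step 10. [r6c4∈{4}] r6c4 has the single candidate 4. So r6c4=4.
Step 11. [r3c5∈{3}] only 3 remains possible at r3c5. So r3c5=3.
Step 12. [r2c5∈{1}] r2c5's peers cover all but 1. So r2c5=1.
Step 13. [r3c1∈{2}] nothing but 2 survives at r3c1 ⇒ r3c1=2.
Step 14. [r4c3∈{5}] r4c3 is down to just 5, so r4c3=5.
Step 15. [r6c1∈{1}] r6c1 has the single candidate 1. So r6c1=1.
Step 16. [r5c5∈{5}] r5c5's peers cover all but 5. So r5c5=5.
Step 17. [r2c3∈{3}] r2c3's peers cover all but 3. So r2c3=3.
Step 18. [r2c2∈{4}] nothing but 4 survives at r2c2 ⇒ r2c2=4.

Answer: 6 2 1 3 4 5 / 5 4 3 2 1 6 / 2 1 6 5 3 4 / 4 3 5 6 2 1 / 3 6 4 1 5 2 / 1 5 2 4 6 3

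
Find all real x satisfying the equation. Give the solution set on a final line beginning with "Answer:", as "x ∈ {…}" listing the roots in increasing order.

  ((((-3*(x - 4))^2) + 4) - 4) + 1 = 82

Step 1. [((((-3*(x - 4))^2) + 4) - 4) + 1 = 82] the outer +1 inverts by subtracting 1, so sub: (((-3*(x - 4))^2) + 4) - 4 = 81.
Step 2. [(((-3*(x - 4))^2) + 4) - 4 = 81] -4 is outermost — add 4 both sides. So sub: ((-3*(x - 4))^2) + 4 = 85.
Step 3. [((-3*(x - 4))^2) + 4 = 85] subtract 4: x sits inside (… + 4). So sub: (-3*(x - 4))^2 = 81.
Step 4. [(-3*(x - 4))^2 = 81] LHS squared, RHS 81 ≥ 0: apply √ (±). So sqrt: -3*(x - 4) = 9 or -9.
Step 5. [-3*(x - 4) = 9 or -9] divide by the outer -3, so div: x - 4 = -3 or 3.
Step 6. [x - 4 = -3 or 3] add 4: x sits inside (… - 4) ⇒ sub: x = 1 or 7.

Answer: x ∈ {1, 7}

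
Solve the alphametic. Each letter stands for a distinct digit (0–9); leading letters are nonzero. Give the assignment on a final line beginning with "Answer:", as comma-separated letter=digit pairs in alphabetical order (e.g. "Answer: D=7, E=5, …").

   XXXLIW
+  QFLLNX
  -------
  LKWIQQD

Step 1. [col 1: W + X ≡ D (mod 10)] several values work for W in column 1 (W + X ≡ D (mod 10), carry-in 0); try W=9 ⇒ W=9.
Step 2. [L] adding two 6-digit numbers gives at most 6+1 digits, and here it does — L is that final carry and must be 1, so L=1.
Step 3. [col 1: W + X ≡ D (mod 10)] several values work for X in column 1 (W + X ≡ D (mod 10), carry-in 0); try X=7. So X=7.
Step 4. [col 1: W + X ≡ D (mod 10)] column 1: given W=9, X=7, carry-in 0, and digits 1,7,9 already taken and all letters distinct, W+X≡D (mod 10) forces D=6. So D=6.
Step 5. [col 2: I + N ≡ Q (mod 10)] no forcing yet in column 2 (carry-in 1); N=4 is free and consistent — try it, so N=4.
Step 6. [col 2: I + N ≡ Q (mod 10)] several values work for I in column 2 (I + N ≡ Q (mod 10), carry-in 1); try I=8 ⇒ I=8.
Step 7. [col 2: I + N ≡ Q (mod 10)] from column 2 (I=8, N=4, carry-in 1, digits 1,4,6,7,8,9 already taken and all letters distinct): Q must equal 3 ⇒ Q=3.
Step 8. [col 5: X + F ≡ W (mod 10)] column 5 reads X+F+carry(0)=W with X=7, W=9; with digits 1,3,4,6,7,8,9 already taken and all letters distinct, the only value for F is 2, so F=2.
Step 9. [col 6: X + Q ≡ K (mod 10)] column 6 reads X+Q+carry(0)=K with X=7, Q=3; with digits 1,2,3,4,6,7,8,9 already taken and all letters distinct, the only value for K is 0, so K=0.

Answer: D=6, F=2, I=8, K=0, L=1, N=4, Q=3, W=9, X=7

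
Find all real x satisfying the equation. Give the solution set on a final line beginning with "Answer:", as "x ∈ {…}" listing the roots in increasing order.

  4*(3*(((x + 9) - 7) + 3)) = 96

Step 1. [4*(3*(((x + 9) - 7) + 3)) = 96] divide by the outer 4. So div: 3*(((x + 9) - 7) + 3) = 24.
Step 2. [3*(((x + 9) - 7) + 3) = 24] leading coefficient 3: divide by 3 ⇒ div: ((x + 9) - 7) + 3 = 8.
Step 3. [((x + 9) - 7) + 3 = 8] peel the +3: subtract 3 from each side. So sub: (x + 9) - 7 = 5.
Step 4. [(x + 9) - 7 = 5] peel the -7: add 7 from each side ⇒ sub: x + 9 = 12.
Step 5. [x + 9 = 12] the outer +9 inverts by subtracting 9. So sub: x = 3.

Answer: x ∈ {3}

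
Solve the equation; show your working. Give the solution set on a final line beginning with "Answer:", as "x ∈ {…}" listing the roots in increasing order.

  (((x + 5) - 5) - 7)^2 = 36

Step 1. [(((x + 5) - 5) - 7)^2 = 36] 36 ≥ 0, LHS is (·)² — take ±√ ⇒ sqrt: ((x + 5) - 5) - 7 = 6 or -6.
Step 2. [((x + 5) - 5) - 7 = 6 or -6] -7 is outermost — add 7 both sides ⇒ sub: (x + 5) - 5 = 13 or 1.
Step 3. [(x + 5) - 5 = 13 or 1] add 5: x sits inside (… - 5). So sub: x + 5 = 18 or 6.
Step 4. [x + 5 = 18 or 6] peel the +5: subtract 5 from each side, so sub: x = 13 or 1.

Answer: x ∈ {1, 13}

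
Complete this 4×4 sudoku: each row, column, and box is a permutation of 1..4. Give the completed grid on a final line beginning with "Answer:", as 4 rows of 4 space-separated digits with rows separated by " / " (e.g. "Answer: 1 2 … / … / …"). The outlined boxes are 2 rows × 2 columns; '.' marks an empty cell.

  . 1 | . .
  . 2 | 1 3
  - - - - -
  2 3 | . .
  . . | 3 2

Step 1. [r1c4∈{4}] r1c4 has the single candidate 4, so r1c4=4.
Step 2. [r4c2∈{4}] r4c2 has the single candidate 4 ⇒ r4c2=4.
Step 3. [r1c3∈{2}] r1c3 is down to just 2 ⇒ r1c3=2.
Step 4. [r3c4∈{1}] only 1 remains possible at r3c4, so r3c4=1.
Step 5. [r4c1∈{1}] r4c1's peers cover all but 1 ⇒ r4c1=1.
Step 6. [r1c1∈{3}] r1c1 has the single candidate 3 ⇒ r1c1=3.
Step 7. [r2c1∈{4}] r2c1 is down to just 4. So r2c1=4.
Step 8. [r3c3∈{4}] nothing but 4 survives at r3c3 ⇒ r3c3=4.

Answer: 3 1 2 4 / 4 2 1 3 / 2 3 4 1 / 1 4 3 2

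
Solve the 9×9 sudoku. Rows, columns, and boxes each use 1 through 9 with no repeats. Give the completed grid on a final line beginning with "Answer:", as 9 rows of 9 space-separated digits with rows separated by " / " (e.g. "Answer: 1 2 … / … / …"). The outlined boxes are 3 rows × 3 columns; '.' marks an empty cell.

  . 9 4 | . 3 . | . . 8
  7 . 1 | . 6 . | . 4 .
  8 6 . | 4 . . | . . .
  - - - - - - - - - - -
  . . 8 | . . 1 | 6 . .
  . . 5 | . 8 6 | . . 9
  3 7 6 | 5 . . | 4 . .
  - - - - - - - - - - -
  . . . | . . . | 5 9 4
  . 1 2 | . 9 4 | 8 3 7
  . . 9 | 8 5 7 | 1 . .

Step 1. [r6c5∈{2}] nothing but 2 survives at r6c5, so r6c5=2.
Step 2. [r2c2∈{2,3,5}] col 2 places 5 nowhere but r2c2 ⇒ r2c2=5.
Step 3. [r1c1∈{2}] only 2 remains possible at r1c1, so r1c1=2.
Step 4. [r1c7∈{7}] r1c7 has the single candidate 7 ⇒ r1c7=7.
Step 5. [r7c6∈{2,3}] across col 6, 3 lands solely at r7c6 ⇒ r7c6=3.
Step 6. [r4c5∈{4,7}] r4c5 is the only open cell in col 5 admitting 4, so r4c5=4.
Step 7. [r4c2∈{2}] only 2 remains possible at r4c2, so r4c2=2.
Step 8. [r6c9∈{1}] r6c9's peers cover all but 1 ⇒ r6c9=1.
Step 9. [r7c4∈{1,2,6}] row 7 places 2 nowhere but r7c4. So r7c4=2.
Step 10. [r2c4∈{9}] r2c4 has the single candidate 9 ⇒ r2c4=9.
Step 11. [r9c9∈{2,6}] r9c9 is the only open cell in col 9 admitting 6 ⇒ r9c9=6.
Step 12. [r5c2∈{4}] r5c2 has the single candidate 4. So r5c2=4.
Step 13. [r9c8∈{2}] only 2 remains possible at r9c8. So r9c8=2.
Step 14. [r5c7∈{2,3}] in row 5, 2 fits only at r5c7 ⇒ r5c7=2.
Step 15. [r4c9∈{3,5}] 3 has one home in box 6: r4c9, so r4c9=3.
Step 16. [r3c9∈{2,5}] col 9 places 5 nowhere but r3c9, so r3c9=5.
Step 17. [r1c4∈{1}] only 1 remains possible at r1c4 ⇒ r1c4=1.
Step 18. [r4c4∈{7}] r4c4 is down to just 7 ⇒ r4c4=7.
Step 19. [r3c3∈{3}] r3c3's peers cover all but 3. So r3c3=3.
Step 20. [r3c6∈{2}] nothing but 2 survives at r3c6 ⇒ r3c6=2.
Step 21. [r8c1∈{5,6}] in row 8, 5 fits only at r8c1. So r8c1=5.
Step 22. [r7c3∈{7}] r7c3 is down to just 7. So r7c3=7.
Step 23. [r7c5∈{1}] only 1 remains possible at r7c5. So r7c5=1.
Step 24. [r5c8∈{7}] nothing but 7 survives at r5c8. So r5c8=7.
Step 25. [r4c1∈{9}] only 9 remains possible at r4c1 ⇒ r4c1=9.
Step 26. [r3c8∈{1}] nothing but 1 survives at r3c8. So r3c8=1.
Step 27. [r6c6∈{9}] r6c6's peers cover all but 9. So r6c6=9.
Step 28. [r2c6∈{8}] nothing but 8 survives at r2c6, so r2c6=8.
Step 29. [r2c7∈{3}] r2c7 has the single candidate 3. So r2c7=3.
Step 30. [r3c7∈{9}] r3c7 is down to just 9 ⇒ r3c7=9.
Step 31. [r5c1∈{1}] r5c1 is down to just 1. So r5c1=1.
Step 32. [r7c2∈{8}] r7c2's peers cover all but 8, so r7c2=8.
Step 33. [r8c4∈{6}] only 6 remains possible at r8c4 ⇒ r8c4=6.
Step 34. [r5c4∈{3}] r5c4 has the single candidate 3 ⇒ r5c4=3.
Step 35. [r9c1∈{4}] r9c1's peers cover all but 4. So r9c1=4.
Step 36. [r1c6∈{5}] r1c6 has the single candidate 5. So r1c6=5.
Step 37. [r1c8∈{6}] only 6 remains possible at r1c8. So r1c8=6.
Step 38. [r7c1∈{6}] nothing but 6 survives at r7c1. So r7c1=6.
Step 39. [r3c5∈{7}] r3c5's peers cover all but 7, so r3c5=7.
Step 40. [r9c2∈{3}] r9c2's peers cover all but 3. So r9c2=3.
Step 41. [r6c8∈{8}] nothing but 8 survives at r6c8 ⇒ r6c8=8.
Step 42. [r4c8∈{5}] r4c8 has the single candidate 5, so r4c8=5.
Step 43. [r2c9∈{2}] only 2 remains possible at r2c9. So r2c9=2.

Answer: 2 9 4 1 3 5 7 6 8 / 7 5 1 9 6 8 3 4 2 / 8 6 3 4 7 2 9 1 5 / 9 2 8 7 4 1 6 5 3 / 1 4 5 3 8 6 2 7 9 / 3 7 6 5 2 9 4 8 1 / 6 8 7 2 1 3 5 9 4 / 5 1 2 6 9 4 8 3 7 / 4 3 9 8 5 7 1 2 6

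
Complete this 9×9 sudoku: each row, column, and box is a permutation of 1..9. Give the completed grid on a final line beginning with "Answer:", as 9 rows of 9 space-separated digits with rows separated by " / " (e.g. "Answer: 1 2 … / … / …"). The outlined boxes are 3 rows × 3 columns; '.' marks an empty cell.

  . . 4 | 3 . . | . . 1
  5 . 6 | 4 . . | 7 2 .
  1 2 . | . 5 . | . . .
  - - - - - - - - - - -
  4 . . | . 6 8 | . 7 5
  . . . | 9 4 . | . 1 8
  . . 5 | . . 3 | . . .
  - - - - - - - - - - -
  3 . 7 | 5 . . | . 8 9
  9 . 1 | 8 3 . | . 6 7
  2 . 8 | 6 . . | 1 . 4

Step 1. [r6c9∈{2,6}] in col 9, 2 fits only at r6c9, so r6c9=2.
Step 2. [r3c7∈{3,4,6,8,9}] across row 3, 8 lands solely at r3c7, so r3c7=8.
Step 3. [r3c4∈{7}] nothing but 7 survives at r3c4, so r3c4=7.
Step 4. [r2c9∈{3}] r2c9's peers cover all but 3, so r2c9=3.
Step 5. [r6c7∈{4,6,9}] col 7 places 4 nowhere but r6c7, so r6c7=4.
Step 6. [r6c8∈{9}] r6c8 is down to just 9 ⇒ r6c8=9.
Step 7. [r1c7∈{5,6,9}] r1c7 is the only open cell in col 7 admitting 9, so r1c7=9.
Step 8. [r4c4∈{1,2}] across col 4, 2 lands solely at r4c4 ⇒ r4c4=2.
Step 9. [r7c7∈{2}] r7c7 is down to just 2, so r7c7=2.
Step 10. [r4c7∈{3}] only 3 remains possible at r4c7 ⇒ r4c7=3.
Step 11. [r7c2∈{4,6}] across row 7, 6 lands solely at r7c2, so r7c2=6.
Step 12. [r6c1∈{6,7,8}] r6c1 is the only open cell in row 6 admitting 6, so r6c1=6.
Step 13. [r6c2∈{1,7,8}] 8 has one home in row 6: r6c2. So r6c2=8.
Step 14. [r2c2∈{9}] nothing but 9 survives at r2c2. So r2c2=9.
Step 15. [r6c5∈{1,7}] r6c5 is the only open cell in row 6 admitting 7, so r6c5=7.
Step 16. [r2c6∈{1}] r2c6 has the single candidate 1. So r2c6=1.
Step 17. [r1c2∈{7}] r1c2's peers cover all but 7 ⇒ r1c2=7.
Step 18. [r1c6∈{2,6}] in row 1, 6 fits only at r1c6, so r1c6=6.
Step 19. [r8c2∈{4,5}] col 2 places 4 nowhere but r8c2 ⇒ r8c2=4.
Step 20. [r1c5∈{2,8}] row 1 places 2 nowhere but r1c5, so r1c5=2.
Step 21. [r8c7∈{5}] r8c7 has the single candidate 5. So r8c7=5.
Step 22. [r5c2∈{3}] r5c2 is down to just 3 ⇒ r5c2=3.
Step 23. [r3c6∈{9}] only 9 remains possible at r3c6. So r3c6=9.
Step 24. [r9c5∈{9}] r9c5 is down to just 9. So r9c5=9.
Step 25. [r7c5∈{1}] r7c5 is down to just 1. So r7c5=1.
Step 26. [r4c3∈{9}] nothing but 9 survives at r4c3. So r4c3=9.
Step 27. [r9c6∈{7}] nothing but 7 survives at r9c6, so r9c6=7.
Step 28. [r3c8∈{4}] nothing but 4 survives at r3c8. So r3c8=4.
Step 29. [r9c8∈{3}] r9c8 is down to just 3. So r9c8=3.
Step 30. [r3c3∈{3}] r3c3 is down to just 3, so r3c3=3.
Step 31. [r3c9∈{6}] only 6 remains possible at r3c9. So r3c9=6.
Step 32. [r6c4∈{1}] r6c4 is down to just 1, so r6c4=1.
Step 33. [r1c8∈{5}] r1c8 is down to just 5 ⇒ r1c8=5.
Step 34. [r7c6∈{4}] nothing but 4 survives at r7c6, so r7c6=4.
Step 35. [r4c2∈{1}] only 1 remains possible at r4c2, so r4c2=1.
Step 36. [r2c5∈{8}] only 8 remains possible at r2c5, so r2c5=8.
Step 37. [r5c1∈{7}] only 7 remains possible at r5c1, so r5c1=7.
Step 38. [r9c2∈{5}] nothing but 5 survives at r9c2 ⇒ r9c2=5.
Step 39. [r5c3∈{2}] r5c3 has the single candidate 2 ⇒ r5c3=2.
Step 40. [r8c6∈{2}] r8c6 has the single candidate 2, so r8c6=2.
Step 41. [r1c1∈{8}] r1c1 is down to just 8, so r1c1=8.
Step 42. [r5c7∈{6}] r5c7's peers cover all but 6, so r5c7=6.
Step 43. [r5c6∈{5}] r5c6 has the single candidate 5, so r5c6=5.

Answer: 8 7 4 3 2 6 9 5 1 / 5 9 6 4 8 1 7 2 3 / 1 2 3 7 5 9 8 4 6 / 4 1 9 2 6 8 3 7 5 / 7 3 2 9 4 5 6 1 8 / 6 8 5 1 7 3 4 9 2 / 3 6 7 5 1 4 2 8 9 / 9 4 1 8 3 2 5 6 7 / 2 5 8 6 9 7 1 3 4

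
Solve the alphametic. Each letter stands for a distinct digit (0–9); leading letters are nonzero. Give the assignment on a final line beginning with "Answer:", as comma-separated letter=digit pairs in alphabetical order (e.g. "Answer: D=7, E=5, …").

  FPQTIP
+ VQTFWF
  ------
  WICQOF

Step 1. [col 1: P + F ≡ F (mod 10)] in column 1 we have P+F≡F with carry-in 0; given nothing yet and all letters distinct, none taken yet, that pins P to 0. So P=0.
Step 2. [col 1: P + F ≡ F (mod 10)] several values work for F in column 1 (P + F ≡ F (mod 10), carry-in 0); try F=4, so F=4.
Step 3. [col 2: I + W ≡ O (mod 10)] column 2 (I + W ≡ O (mod 10), carry-in 0) doesn't pin I yet; pick I=9 and continue, so I=9.
Step 4. [col 2: I + W ≡ O (mod 10)] column 2 (I + W ≡ O (mod 10), carry-in 0) doesn't pin W yet; pick W=6 and continue ⇒ W=6.
Step 5. [col 2: I + W ≡ O (mod 10)] column 2 reads I+W+carry(0)=O with I=9, W=6; with digits 0,4,6,9 already taken and all letters distinct, the only value for O is 5, so O=5.
Step 6. [col 3: T + F ≡ Q (mod 10)] column 3 (T + F ≡ Q (mod 10), carry-in 1) doesn't pin Q yet; pick Q=8 and continue. So Q=8.
Step 7. [col 3: T + F ≡ Q (mod 10)] from column 3 (F=4, Q=8, carry-in 1, digits 0,4,5,6,8,9 already taken and all letters distinct): T must equal 3 ⇒ T=3.
Step 8. [col 4: Q + T ≡ C (mod 10)] column 4: given Q=8, T=3, carry-in 0, and digits 0,3,4,5,6,8,9 already taken and all letters distinct, Q+T≡C (mod 10) forces C=1 ⇒ C=1.
Step 9. [col 6: F + V ≡ W (mod 10)] from column 6 (F=4, W=6, carry-in 0, digits 0,1,3,4,5,6,8,9 already taken and all letters distinct): V must equal 2, so V=2.

Answer: C=1, F=4, I=9, O=5, P=0, Q=8, T=3, V=2, W=6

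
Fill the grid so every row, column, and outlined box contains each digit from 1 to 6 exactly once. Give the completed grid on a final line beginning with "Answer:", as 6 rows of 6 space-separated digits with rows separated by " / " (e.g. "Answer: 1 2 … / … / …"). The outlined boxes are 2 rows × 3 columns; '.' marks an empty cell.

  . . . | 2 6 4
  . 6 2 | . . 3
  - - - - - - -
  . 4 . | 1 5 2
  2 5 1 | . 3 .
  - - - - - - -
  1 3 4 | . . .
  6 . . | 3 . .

Step 1. [r4c6∈{6}] r4c6 is down to just 6 ⇒ r4c6=6.
Step 2. [r5c6∈{5}] only 5 remains possible at r5c6. So r5c6=5.
Step 3. [r3c1∈{3}] only 3 remains possible at r3c1 ⇒ r3c1=3.
Step 4. [r6c5∈{1,2,4}] across row 6, 4 lands solely at r6c5. So r6c5=4.
Step 5. [r1c1∈{5}] r1c1's peers cover all but 5, so r1c1=5.
Step 6. [r5c5∈{2}] r5c5's peers cover all but 2. So r5c5=2.
Step 7. [r1c2∈{1}] r1c2 is down to just 1. So r1c2=1.
Step 8. [r6c3∈{5}] r6c3 is down to just 5 ⇒ r6c3=5.
Step 9. [r2c1∈{4}] only 4 remains possible at r2c1. So r2c1=4.
Step 10. [r6c6∈{1}] r6c6 is down to just 1, so r6c6=1.
Step 11. [r6c2∈{2}] r6c2's peers cover all but 2, so r6c2=2.
Step 12. [r4c4∈{4}] nothing but 4 survives at r4c4. So r4c4=4.
Step 13. [r3c3∈{6}] r3c3 is down to just 6 ⇒ r3c3=6.
Step 14. [r1c3∈{3}] nothing but 3 survives at r1c3 ⇒ r1c3=3.
Step 15. [r2c4∈{5}] r2c4 is down to just 5 ⇒ r2c4=5.
Step 16. [r5c4∈{6}] only 6 remains possible at r5c4 ⇒ r5c4=6.
Step 17. [r2c5∈{1}] r2c5 is down to just 1 ⇒ r2c5=1.

Answer: 5 1 3 2 6 4 / 4 6 2 5 1 3 / 3 4 6 1 5 2 / 2 5 1 4 3 6 / 1 3 4 6 2 5 / 6 2 5 3 4 1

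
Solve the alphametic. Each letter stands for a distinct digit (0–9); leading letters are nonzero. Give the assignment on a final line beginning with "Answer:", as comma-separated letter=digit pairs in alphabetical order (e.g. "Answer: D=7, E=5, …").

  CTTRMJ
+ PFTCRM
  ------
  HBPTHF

Step 1. [col 1: J + M ≡ F (mod 10)] several values work for J in column 1 (J + M ≡ F (mod 10), carry-in 0); try J=7. So J=7.
Step 2. [col 1: J + M ≡ F (mod 10)] column 1 (J + M ≡ F (mod 10), carry-in 0) doesn't pin F yet; pick F=2 and continue ⇒ F=2.
Step 3. [col 1: J + M ≡ F (mod 10)] column 1: given J=7, F=2, carry-in 0, and digits 2,7 already taken and all letters distinct, J+M≡F (mod 10) forces M=5. So M=5.
Step 4. [col 2: M + R ≡ H (mod 10)] R=3 is one option consistent with column 2 (M + R ≡ H (mod 10), carry-in 1) — take it, so R=3.
Step 5. [col 2: M + R ≡ H (mod 10)] from column 2 (M=5, R=3, carry-in 1, digits 2,3,5,7 already taken and all letters distinct): H must equal 9. So H=9.
Step 6. [col 3: R + C ≡ T (mod 10)] no forcing yet in column 3 (carry-in 0); T=4 is free and consistent — try it ⇒ T=4.
Step 7. [col 3: R + C ≡ T (mod 10)] column 3 reads R+C+carry(0)=T with R=3, T=4; with digits 2,3,4,5,7,9 already taken and all letters distinct, the only value for C is 1, so C=1.
Step 8. [col 4: T + T ≡ P (mod 10)] column 4: given T=4, carry-in 0, and digits 1,2,3,4,5,7,9 already taken and all letters distinct, T+T≡P (mod 10) forces P=8. So P=8.
Step 9. [col 5: T + F ≡ B (mod 10)] in column 5 we have T+F≡B with carry-in 0; given T=4, F=2 and digits 1,2,3,4,5,7,8,9 already taken and all letters distinct, that pins B to 6, so B=6.

Answer: B=6, C=1, F=2, H=9, J=7, M=5, P=8, R=3, T=4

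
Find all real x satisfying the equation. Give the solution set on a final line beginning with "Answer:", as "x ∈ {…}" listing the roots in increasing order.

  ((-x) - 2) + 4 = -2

Step 1. [((-x) - 2) + 4 = -2] peel the +4: subtract 4 from each side. So sub: (-x) - 2 = -6.
Step 2. [(-x) - 2 = -6] -2 is outermost — add 2 both sides ⇒ sub: -x = -4.
Step 3. [-x = -4] flip signs both sides ⇒ neg: x = 4.

Answer: x ∈ {4}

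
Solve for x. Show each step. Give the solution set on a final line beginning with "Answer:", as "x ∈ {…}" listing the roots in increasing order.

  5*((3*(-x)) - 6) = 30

Step 1. [5*((3*(-x)) - 6) = 30] 5·(inner) — divide through by 5, so div: (3*(-x)) - 6 = 6.
Step 2. [(3*(-x)) - 6 = 6] common factor 3 (LHS and 6) — divide through. So factor: (-x) - 2 = 2.
Step 3. [(-x) - 2 = 2] the outer -2 inverts by adding 2. So sub: -x = 4.
Step 4. [-x = 4] leading − — multiply by −1 ⇒ neg: x = -4.

Answer: x ∈ {-4}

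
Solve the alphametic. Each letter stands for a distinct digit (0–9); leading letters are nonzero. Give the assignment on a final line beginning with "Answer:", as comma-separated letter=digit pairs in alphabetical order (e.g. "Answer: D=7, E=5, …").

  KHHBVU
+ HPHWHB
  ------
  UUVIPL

Step 1. [col 1: U + B ≡ L (mod 10)] no forcing yet in column 1 (carry-in 0); U=7 is free and consistent — try it, so U=7.
Step 2. [col 1: U + B ≡ L (mod 10)] several values work for B in column 1 (U + B ≡ L (mod 10), carry-in 0); try B=5 ⇒ B=5.
Step 3. [col 1: U + B ≡ L (mod 10)] column 1 reads U+B+carry(0)=L with U=7, B=5; with digits 5,7 already taken and all letters distinct, the only value for L is 2. So L=2.
Step 4. [col 2: V + H ≡ P (mod 10)] several values work for H in column 2 (V + H ≡ P (mod 10), carry-in 1); try H=6, so H=6.
Step 5. [col 2: V + H ≡ P (mod 10)] column 2 (V + H ≡ P (mod 10), carry-in 1) doesn't pin V yet; pick V=3 and continue. So V=3.
Step 6. [col 2: V + H ≡ P (mod 10)] in column 2 we have V+H≡P with carry-in 1; given V=3, H=6 and digits 2,3,5,6,7 already taken and all letters distinct, that pins P to 0 ⇒ P=0.
Step 7. [col 3: B + W ≡ I (mod 10)] in column 3 we have B+W≡I with carry-in 1; given B=5 and digits 0,2,3,5,6,7 already taken and all letters distinct, that pins W to 8 ⇒ W=8.
Step 8. [col 3: B + W ≡ I (mod 10)] column 3: given B=5, W=8, carry-in 1, and digits 0,2,3,5,6,7,8 already taken and all letters distinct, B+W≡I (mod 10) forces I=4. So I=4.
Step 9. [col 6: K + H ≡ U (mod 10)] from column 6 (H=6, U=7, carry-in 0, digits 0,2,3,4,5,6,7,8 already taken and all letters distinct): K must equal 1, so K=1.

Answer: B=5, H=6, I=4, K=1, L=2, P=0, U=7, V=3, W=8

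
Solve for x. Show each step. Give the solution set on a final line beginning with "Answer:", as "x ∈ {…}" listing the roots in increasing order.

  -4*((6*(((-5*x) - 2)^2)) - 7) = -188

Step 1. [-4*((6*(((-5*x) - 2)^2)) - 7) = -188] LHS = -4·(…); ÷-4 both sides ⇒ div: (6*(((-5*x) - 2)^2)) - 7 = 47.
Step 2. [(6*(((-5*x) - 2)^2)) - 7 = 47] the outer -7 inverts by adding 7 ⇒ sub: 6*(((-5*x) - 2)^2) = 54.
Step 3. [6*(((-5*x) - 2)^2) = 54] leading coefficient 6: divide by 6, so div: ((-5*x) - 2)^2 = 9.
Step 4. [((-5*x) - 2)^2 = 9] √ both sides: 9 ≥ 0 gives two branches. So sqrt: (-5*x) - 2 = 3 or -3.
Step 5. [(-5*x) - 2 = 3 or -3] the outer -2 inverts by adding 2, so sub: -5*x = 5 or -1.
Step 6. [-5*x = 5 or -1] -5·(inner) — divide through by -5, so div: x = -1 or 1/5.

Answer: x ∈ {-1, 1/5}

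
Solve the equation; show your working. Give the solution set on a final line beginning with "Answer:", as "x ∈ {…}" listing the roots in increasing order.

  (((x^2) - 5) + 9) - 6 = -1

Step 1. [(((x^2) - 5) + 9) - 6 = -1] peel the -6: add 6 from each side. So sub: ((x^2) - 5) + 9 = 5.
Step 2. [((x^2) - 5) + 9 = 5] the outer +9 inverts by subtracting 9, so sub: (x^2) - 5 = -4.
Step 3. [(x^2) - 5 = -4] peel the -5: add 5 from each side ⇒ sub: x^2 = 1.
Step 4. [x^2 = 1] √ both sides: 1 ≥ 0 gives two branches ⇒ sqrt: x = 1 or -1.

Answer: x ∈ {-1, 1}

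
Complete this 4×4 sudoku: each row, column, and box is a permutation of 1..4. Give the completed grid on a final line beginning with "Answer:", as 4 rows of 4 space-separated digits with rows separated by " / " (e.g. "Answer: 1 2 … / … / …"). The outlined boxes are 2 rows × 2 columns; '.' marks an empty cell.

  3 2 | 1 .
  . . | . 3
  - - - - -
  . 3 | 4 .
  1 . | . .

Step 1. [r4c4∈{2}] r4c4 is down to just 2 ⇒ r4c4=2.
Step 2. [r2c1∈{4}] nothing but 4 survives at r2c1, so r2c1=4.
Step 3. [r1c4∈{4}] r1c4's peers cover all but 4, so r1c4=4.
Step 4. [r4c3∈{3}] only 3 remains possible at r4c3 ⇒ r4c3=3.
Step 5. [r3c1∈{2}] nothing but 2 survives at r3c1 ⇒ r3c1=2.
Step 6. [r2c2∈{1}] r2c2 is down to just 1. So r2c2=1.
Step 7. [r3c4∈{1}] nothing but 1 survives at r3c4. So r3c4=1.
Step 8. [r2c3∈{2}] r2c3's peers cover all but 2. So r2c3=2.
Step 9. [r4c2∈{4}] only 4 remains possible at r4c2, so r4c2=4.

Answer: 3 2 1 4 / 4 1 2 3 / 2 3 4 1 / 1 4 3 2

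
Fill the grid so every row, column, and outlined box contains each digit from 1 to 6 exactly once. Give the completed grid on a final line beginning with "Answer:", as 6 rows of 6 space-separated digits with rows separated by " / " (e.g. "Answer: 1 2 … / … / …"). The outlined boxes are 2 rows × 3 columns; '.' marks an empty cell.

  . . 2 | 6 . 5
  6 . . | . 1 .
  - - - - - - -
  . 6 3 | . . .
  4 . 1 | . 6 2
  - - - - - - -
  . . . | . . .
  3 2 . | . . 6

Step 1. [r6c4∈{1,4,5}] across row 6, 1 lands solely at r6c4, so r6c4=1.
Step 2. [r5c5∈{2,3,4,5}] col 5 places 2 nowhere but r5c5. So r5c5=2.
Step 3. [r1c5∈{3,4}] in col 5, 3 fits only at r1c5 ⇒ r1c5=3.
Step 4. [r2c6∈{4}] r2c6's peers cover all but 4. So r2c6=4.
Step 5. [r4c2∈{5}] nothing but 5 survives at r4c2. So r4c2=5.
Step 6. [r5c1∈{1,5}] 5 has one home in col 1: r5c1. So r5c1=5.
Step 7. [r6c3∈{4}] nothing but 4 survives at r6c3. So r6c3=4.
Step 8. [r5c4∈{3,4}] row 5 places 4 nowhere but r5c4, so r5c4=4.
Step 9. [r6c5∈{5}] nothing but 5 survives at r6c5, so r6c5=5.
Step 10. [r1c2∈{1,4}] row 1 places 4 nowhere but r1c2. So r1c2=4.
Step 11. [r3c1∈{2}] r3c1 has the single candidate 2, so r3c1=2.
Step 12. [r4c4∈{3}] r4c4 has the single candidate 3, so r4c4=3.
Step 13. [r5c6∈{3}] nothing but 3 survives at r5c6, so r5c6=3.
Step 14. [r3c5∈{4}] r3c5's peers cover all but 4. So r3c5=4.
Step 15. [r3c4∈{5}] r3c4's peers cover all but 5, so r3c4=5.
Step 16. [r2c3∈{5}] only 5 remains possible at r2c3, so r2c3=5.
Step 17. [r1c1∈{1}] nothing but 1 survives at r1c1 ⇒ r1c1=1.
Step 18. [r3c6∈{1}] r3c6 is down to just 1, so r3c6=1.
Step 19. [r5c2∈{1}] only 1 remains possible at r5c2 ⇒ r5c2=1.
Step 20. [r5c3∈{6}] r5c3 is down to just 6 ⇒ r5c3=6.
Step 21. [r2c2∈{3}] nothing but 3 survives at r2c2. So r2c2=3.
Step 22. [r2c4∈{2}] r2c4 has the single candidate 2. So r2c4=2.

Answer: 1 4 2 6 3 5 / 6 3 5 2 1 4 / 2 6 3 5 4 1 / 4 5 1 3 6 2 / 5 1 6 4 2 3 / 3 2 4 1 5 6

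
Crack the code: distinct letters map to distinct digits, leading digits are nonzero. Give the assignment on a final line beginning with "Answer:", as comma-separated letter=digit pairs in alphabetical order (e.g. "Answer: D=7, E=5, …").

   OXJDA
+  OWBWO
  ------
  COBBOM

Step 1. [col 1: A + O ≡ M (mod 10)] several values work for A in column 1 (A + O ≡ M (mod 10), carry-in 0); try A=5, so A=5.
Step 2. [col 1: A + O ≡ M (mod 10)] O=9 is one option consistent with column 1 (A + O ≡ M (mod 10), carry-in 0) — take it ⇒ O=9.
Step 3. [col 1: A + O ≡ M (mod 10)] column 1: given A=5, O=9, carry-in 0, and digits 5,9 already taken and all letters distinct, A+O≡M (mod 10) forces M=4 ⇒ M=4.
Step 4. [C] adding two 5-digit numbers gives at most 5+1 digits, and here it does — C is that final carry and must be 1, so C=1.
Step 5. [col 2: D + W ≡ O (mod 10)] several values work for W in column 2 (D + W ≡ O (mod 10), carry-in 1); try W=6, so W=6.
Step 6. [col 2: D + W ≡ O (mod 10)] column 2: given W=6, O=9, carry-in 1, and digits 1,4,5,6,9 already taken and all letters distinct, D+W≡O (mod 10) forces D=2, so D=2.
Step 7. [col 3: J + B ≡ B (mod 10)] column 3: given nothing yet, carry-in 0, and digits 1,2,4,5,6,9 already taken and all letters distinct, J+B≡B (mod 10) forces J=0 ⇒ J=0.
Step 8. [col 3: J + B ≡ B (mod 10)] no forcing yet in column 3 (carry-in 0); B=3 is free and consistent — try it, so B=3.
Step 9. [col 4: X + W ≡ B (mod 10)] column 4: given W=6, B=3, carry-in 0, and digits 0,1,2,3,4,5,6,9 already taken and all letters distinct, X+W≡B (mod 10) forces X=7, so X=7.

Answer: A=5, B=3, C=1, D=2, J=0, M=4, O=9, W=6, X=7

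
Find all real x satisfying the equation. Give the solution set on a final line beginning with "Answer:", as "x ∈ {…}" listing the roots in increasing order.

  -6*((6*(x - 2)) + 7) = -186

Step 1. [-6*((6*(x - 2)) + 7) = -186] -6·(inner) — divide through by -6 ⇒ div: (6*(x - 2)) + 7 = 31.
Step 2. [(6*(x - 2)) + 7 = 31] peel the +7: subtract 7 from each side, so sub: 6*(x - 2) = 24.
Step 3. [6*(x - 2) = 24] 6 out front; divide by 6, so div: x - 2 = 4.
Step 4. [x - 2 = 4] -2 is outermost — add 2 both sides, so sub: x = 6.

Answer: x ∈ {6}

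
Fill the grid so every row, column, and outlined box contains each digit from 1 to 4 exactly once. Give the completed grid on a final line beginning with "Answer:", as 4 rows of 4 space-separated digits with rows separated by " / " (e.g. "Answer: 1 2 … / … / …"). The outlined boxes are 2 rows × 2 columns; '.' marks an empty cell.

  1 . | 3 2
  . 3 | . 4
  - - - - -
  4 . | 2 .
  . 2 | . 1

Step 1. [r4c3∈{4}] only 4 remains possible at r4c3 ⇒ r4c3=4.
Step 2. [r4c1∈{3}] r4c1's peers cover all but 3, so r4c1=3.
Step 3. [r3c2∈{1}] r3c2's peers cover all but 1. So r3c2=1.
Step 4. [r2c3∈{1}] r2c3's peers cover all but 1. So r2c3=1.
Step 5. [r1c2∈{4}] nothing but 4 survives at r1c2 ⇒ r1c2=4.
Step 6. [r2c1∈{2}] r2c1's peers cover all but 2. So r2c1=2.
Step 7. [r3c4∈{3}] only 3 remains possible at r3c4 ⇒ r3c4=3.

Answer: 1 4 3 2 / 2 3 1 4 / 4 1 2 3 / 3 2 4 1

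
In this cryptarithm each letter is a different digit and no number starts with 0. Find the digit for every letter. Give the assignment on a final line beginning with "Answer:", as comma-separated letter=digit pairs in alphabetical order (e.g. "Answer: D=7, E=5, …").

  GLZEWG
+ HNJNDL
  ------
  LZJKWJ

Step 1. [col 1: G + L ≡ J (mod 10)] no forcing yet in column 1 (carry-in 0); J=2 is free and consistent — try it, so J=2.
Step 2. [col 1: G + L ≡ J (mod 10)] several values work for G in column 1 (G + L ≡ J (mod 10), carry-in 0); try G=5. So G=5.
Step 3. [col 1: G + L ≡ J (mod 10)] from column 1 (G=5, J=2, carry-in 0, digits 2,5 already taken and all letters distinct): L must equal 7 ⇒ L=7.
Step 4. [col 2: W + D ≡ W (mod 10)] from column 2 (nothing yet, carry-in 1, digits 2,5,7 already taken and all letters distinct): D must equal 9 ⇒ D=9.
Step 5. [col 2: W + D ≡ W (mod 10)] no forcing yet in column 2 (carry-in 1); W=6 is free and consistent — try it, so W=6.
Step 6. [col 3: E + N ≡ K (mod 10)] no forcing yet in column 3 (carry-in 1); E=4 is free and consistent — try it. So E=4.
Step 7. [col 3: E + N ≡ K (mod 10)] several values work for N in column 3 (E + N ≡ K (mod 10), carry-in 1); try N=3. So N=3.
Step 8. [col 3: E + N ≡ K (mod 10)] column 3 reads E+N+carry(1)=K with E=4, N=3; with digits 2,3,4,5,6,7,9 already taken and all letters distinct, the only value for K is 8 ⇒ K=8.
Step 9. [col 4: Z + J ≡ J (mod 10)] in column 4 we have Z+J≡J with carry-in 0; given J=2 and digits 2,3,4,5,6,7,8,9 already taken and all letters distinct, that pins Z to 0 ⇒ Z=0.
Step 10. [col 6: G + H ≡ L (mod 10)] column 6 reads G+H+carry(1)=L with G=5, L=7; with digits 0,2,3,4,5,6,7,8,9 already taken and all letters distinct, the only value for H is 1. So H=1.

Answer: D=9, E=4, G=5, H=1, J=2, K=8, L=7, N=3, W=6, Z=0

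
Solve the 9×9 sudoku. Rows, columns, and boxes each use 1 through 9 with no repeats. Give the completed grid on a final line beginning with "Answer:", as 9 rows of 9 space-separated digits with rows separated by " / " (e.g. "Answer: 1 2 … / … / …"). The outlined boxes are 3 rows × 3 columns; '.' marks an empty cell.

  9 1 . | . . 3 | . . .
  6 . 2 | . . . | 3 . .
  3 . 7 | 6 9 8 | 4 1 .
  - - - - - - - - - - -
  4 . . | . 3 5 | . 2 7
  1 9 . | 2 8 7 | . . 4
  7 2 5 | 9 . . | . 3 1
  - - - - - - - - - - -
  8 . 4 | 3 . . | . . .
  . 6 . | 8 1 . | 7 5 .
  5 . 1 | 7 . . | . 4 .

Step 1. [r1c5∈{2,4,5,7}] box 2 places 2 nowhere but r1c5. So r1c5=2.
Step 2. [r5c8∈{6}] r5c8's peers cover all but 6, so r5c8=6.
Step 3. [r7c8∈{9}] nothing but 9 survives at r7c8. So r7c8=9.
Step 4. [r9c5∈{6}] r9c5 has the single candidate 6, so r9c5=6.
Step 5. [r1c3∈{8}] r1c3's peers cover all but 8, so r1c3=8.
Step 6. [r2c2∈{4,5}] 4 has one home in col 2: r2c2 ⇒ r2c2=4.
Step 7. [r3c9∈{2,5}] 2 has one home in row 3: r3c9, so r3c9=2.
Step 8. [r8c6∈{2,4,9}] 4 has one home in row 8: r8c6, so r8c6=4.
Step 9. [r2c5∈{5,7}] col 5 places 7 nowhere but r2c5, so r2c5=7.
Step 10. [r6c7∈{8}] r6c7 has the single candidate 8 ⇒ r6c7=8.
Step 11. [r9c2∈{3}] r9c2 has the single candidate 3, so r9c2=3.
Step 12. [r9c7∈{2}] r9c7 has the single candidate 2. So r9c7=2.
Step 13. [r7c9∈{6}] nothing but 6 survives at r7c9, so r7c9=6.
Step 14. [r1c9∈{5}] only 5 remains possible at r1c9. So r1c9=5.
Step 15. [r4c4∈{1}] nothing but 1 survives at r4c4 ⇒ r4c4=1.
Step 16. [r9c9∈{8}] only 8 remains possible at r9c9, so r9c9=8.
Step 17. [r4c2∈{8}] r4c2's peers cover all but 8. So r4c2=8.
Step 18. [r1c4∈{4}] only 4 remains possible at r1c4. So r1c4=4.
Step 19. [r4c7∈{9}] only 9 remains possible at r4c7 ⇒ r4c7=9.
Step 20. [r8c9∈{3}] r8c9 has the single candidate 3 ⇒ r8c9=3.
Step 21. [r1c8∈{7}] only 7 remains possible at r1c8, so r1c8=7.
Step 22. [r6c5∈{4}] only 4 remains possible at r6c5, so r6c5=4.
Step 23. [r2c6∈{1}] r2c6 has the single candidate 1. So r2c6=1.
Step 24. [r7c6∈{2}] nothing but 2 survives at r7c6. So r7c6=2.
Step 25. [r7c7∈{1}] r7c7 has the single candidate 1. So r7c7=1.
Step 26. [r1c7∈{6}] only 6 remains possible at r1c7 ⇒ r1c7=6.
Step 27. [r2c8∈{8}] only 8 remains possible at r2c8, so r2c8=8.
Step 28. [r5c7∈{5}] r5c7 is down to just 5, so r5c7=5.
Step 29. [r5c3∈{3}] only 3 remains possible at r5c3 ⇒ r5c3=3.
Step 30. [r2c9∈{9}] only 9 remains possible at r2c9, so r2c9=9.
Step 31. [r8c3∈{9}] r8c3 is down to just 9, so r8c3=9.
Step 32. [r6c6∈{6}] r6c6's peers cover all but 6 ⇒ r6c6=6.
Step 33. [r4c3∈{6}] only 6 remains possible at r4c3. So r4c3=6.
Step 34. [r9c6∈{9}] r9c6 has the single candidate 9, so r9c6=9.
Step 35. [r7c2∈{7}] r7c2 has the single candidate 7. So r7c2=7.
Step 36. [r3c2∈{5}] only 5 remains possible at r3c2, so r3c2=5.
Step 37. [r7c5∈{5}] only 5 remains possible at r7c5. So r7c5=5.
Step 38. [r2c4∈{5}] r2c4 has the single candidate 5 ⇒ r2c4=5.
Step 39. [r8c1∈{2}] nothing but 2 survives at r8c1 ⇒ r8c1=2.

Answer: 9 1 8 4 2 3 6 7 5 / 6 4 2 5 7 1 3 8 9 / 3 5 7 6 9 8 4 1 2 / 4 8 6 1 3 5 9 2 7 / 1 9 3 2 8 7 5 6 4 / 7 2 5 9 4 6 8 3 1 / 8 7 4 3 5 2 1 9 6 / 2 6 9 8 1 4 7 5 3 / 5 3 1 7 6 9 2 4 8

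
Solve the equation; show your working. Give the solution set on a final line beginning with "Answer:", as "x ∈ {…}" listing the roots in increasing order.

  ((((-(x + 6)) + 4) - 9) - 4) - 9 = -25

Step 1. [((((-(x + 6)) + 4) - 9) - 4) - 9 = -25] -9 is outermost — add 9 both sides, so sub: (((-(x + 6)) + 4) - 9) - 4 = -16.
Step 2. [(((-(x + 6)) + 4) - 9) - 4 = -16] -4 is outermost — add 4 both sides. So sub: ((-(x + 6)) + 4) - 9 = -12.
Step 3. [((-(x + 6)) + 4) - 9 = -12] the outer -9 inverts by adding 9, so sub: (-(x + 6)) + 4 = -3.
Step 4. [(-(x + 6)) + 4 = -3] subtract 4: x sits inside (… + 4), so sub: -(x + 6) = -7.
Step 5. [-(x + 6) = -7] LHS negated; negate both sides ⇒ neg: x + 6 = 7.
Step 6. [x + 6 = 7] peel the +6: subtract 6 from each side ⇒ sub: x = 1.

Answer: x ∈ {1}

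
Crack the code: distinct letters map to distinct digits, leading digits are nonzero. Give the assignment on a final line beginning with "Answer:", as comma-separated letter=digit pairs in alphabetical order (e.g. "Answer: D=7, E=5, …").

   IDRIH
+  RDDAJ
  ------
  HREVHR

Step 1. [col 1: H + J ≡ R (mod 10)] no forcing yet in column 1 (carry-in 0); H=1 is free and consistent — try it ⇒ H=1.
Step 2. [col 1: H + J ≡ R (mod 10)] column 1 (H + J ≡ R (mod 10), carry-in 0) doesn't pin J yet; pick J=7 and continue, so J=7.
Step 3. [col 1: H + J ≡ R (mod 10)] column 1 reads H+J+carry(0)=R with H=1, J=7; with digits 1,7 already taken and all letters distinct, the only value for R is 8 ⇒ R=8.
Step 4. [col 2: I + A ≡ H (mod 10)] column 2 (I + A ≡ H (mod 10), carry-in 0) doesn't pin I yet; pick I=9 and continue. So I=9.
Step 5. [col 2: I + A ≡ H (mod 10)] in column 2 we have I+A≡H with carry-in 0; given I=9, H=1 and digits 1,7,8,9 already taken and all letters distinct, that pins A to 2. So A=2.
Step 6. [col 3: R + D ≡ V (mod 10)] D=6 is one option consistent with column 3 (R + D ≡ V (mod 10), carry-in 1) — take it, so D=6.
Step 7. [col 3: R + D ≡ V (mod 10)] from column 3 (R=8, D=6, carry-in 1, digits 1,2,6,7,8,9 already taken and all letters distinct): V must equal 5, so V=5.
Step 8. [col 4: D + D ≡ E (mod 10)] column 4 reads D+D+carry(1)=E with D=6; with digits 1,2,5,6,7,8,9 already taken and all letters distinct, the only value for E is 3. So E=3.

Answer: A=2, D=6, E=3, H=1, I=9, J=7, R=8, V=5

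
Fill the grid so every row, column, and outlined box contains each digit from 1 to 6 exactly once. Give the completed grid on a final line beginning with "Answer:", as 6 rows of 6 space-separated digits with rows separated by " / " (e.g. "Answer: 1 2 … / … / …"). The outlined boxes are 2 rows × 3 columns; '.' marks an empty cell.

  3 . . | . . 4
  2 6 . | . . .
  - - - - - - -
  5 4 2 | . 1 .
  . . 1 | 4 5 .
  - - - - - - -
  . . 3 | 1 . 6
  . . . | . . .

Step 1. [r1c3∈{5}] r1c3 is down to just 5 ⇒ r1c3=5.
Step 2. [r3c6∈{3}] r3c6 has the single candidate 3 ⇒ r3c6=3.
Step 3. [r6c1∈{1,4,6}] 1 has one home in col 1: r6c1. So r6c1=1.
Step 4. [r1c5∈{2,6}] in col 5, 6 fits only at r1c5, so r1c5=6.
Step 5. [r2c5∈{3}] r2c5 is down to just 3, so r2c5=3.
Step 6. [r5c2∈{2,5}] across row 5, 5 lands solely at r5c2, so r5c2=5.
Step 7. [r5c5∈{2,4}] 2 has one home in row 5: r5c5 ⇒ r5c5=2.
Step 8. [r2c4∈{5}] r2c4 is down to just 5. So r2c4=5.
Step 9. [r6c5∈{4}] only 4 remains possible at r6c5 ⇒ r6c5=4.
Step 10. [r2c3∈{4}] nothing but 4 survives at r2c3. So r2c3=4.
Step 11. [r1c4∈{2}] r1c4's peers cover all but 2, so r1c4=2.
Step 12. [r4c2∈{3}] r4c2 is down to just 3, so r4c2=3.
Step 13. [r4c1∈{6}] r4c1 is down to just 6 ⇒ r4c1=6.
Step 14. [r6c3∈{6}] nothing but 6 survives at r6c3. So r6c3=6.
Step 15. [r6c2∈{2}] only 2 remains possible at r6c2, so r6c2=2.
Step 16. [r6c6∈{5}] only 5 remains possible at r6c6 ⇒ r6c6=5.
Step 17. [r1c2∈{1}] r1c2 is down to just 1. So r1c2=1.
Step 18. [r6c4∈{3}] r6c4 has the single candidate 3, so r6c4=3.
Step 19. [r5c1∈{4}] nothing but 4 survives at r5c1. So r5c1=4.
Step 20. [r3c4∈{6}] only 6 remains possible at r3c4. So r3c4=6.
Step 21. [r4c6∈{2}] r4c6 has the single candidate 2, so r4c6=2.
Step 22. [r2c6∈{1}] only 1 remains possible at r2c6 ⇒ r2c6=1.

Answer: 3 1 5 2 6 4 / 2 6 4 5 3 1 / 5 4 2 6 1 3 / 6 3 1 4 5 2 / 4 5 3 1 2 6 / 1 2 6 3 4 5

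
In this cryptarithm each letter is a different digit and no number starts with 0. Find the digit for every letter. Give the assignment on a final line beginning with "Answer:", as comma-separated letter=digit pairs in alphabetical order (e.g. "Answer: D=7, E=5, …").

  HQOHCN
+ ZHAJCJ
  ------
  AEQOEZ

Step 1. [col 1: N + J ≡ Z (mod 10)] several values work for Z in column 1 (N + J ≡ Z (mod 10), carry-in 0); try Z=1 ⇒ Z=1.
Step 2. [col 1: N + J ≡ Z (mod 10)] column 1 (N + J ≡ Z (mod 10), carry-in 0) doesn't pin N yet; pick N=7 and continue, so N=7.
Step 3. [col 1: N + J ≡ Z (mod 10)] in column 1 we have N+J≡Z with carry-in 0; given N=7, Z=1 and digits 1,7 already taken and all letters distinct, that pins J to 4. So J=4.
Step 4. [col 2: C + C ≡ E (mod 10)] E=5 is one option consistent with column 2 (C + C ≡ E (mod 10), carry-in 1) — take it, so E=5.
Step 5. [col 2: C + C ≡ E (mod 10)] in column 2 we have C+C≡E with carry-in 1; given E=5 and digits 1,4,5,7 already taken and all letters distinct, that pins C to 2 ⇒ C=2.
Step 6. [col 3: H + J ≡ O (mod 10)] column 3 (H + J ≡ O (mod 10), carry-in 0) doesn't pin O yet; pick O=0 and continue ⇒ O=0.
Step 7. [col 3: H + J ≡ O (mod 10)] in column 3 we have H+J≡O with carry-in 0; given J=4, O=0 and digits 0,1,2,4,5,7 already taken and all letters distinct, that pins H to 6 ⇒ H=6.
Step 8. [col 4: O + A ≡ Q (mod 10)] in column 4 we have O+A≡Q with carry-in 1; given O=0 and digits 0,1,2,4,5,6,7 already taken and all letters distinct, that pins A to 8. So A=8.
Step 9. [col 4: O + A ≡ Q (mod 10)] from column 4 (O=0, A=8, carry-in 1, digits 0,1,2,4,5,6,7,8 already taken and all letters distinct): Q must equal 9. So Q=9.

Answer: A=8, C=2, E=5, H=6, J=4, N=7, O=0, Q=9, Z=1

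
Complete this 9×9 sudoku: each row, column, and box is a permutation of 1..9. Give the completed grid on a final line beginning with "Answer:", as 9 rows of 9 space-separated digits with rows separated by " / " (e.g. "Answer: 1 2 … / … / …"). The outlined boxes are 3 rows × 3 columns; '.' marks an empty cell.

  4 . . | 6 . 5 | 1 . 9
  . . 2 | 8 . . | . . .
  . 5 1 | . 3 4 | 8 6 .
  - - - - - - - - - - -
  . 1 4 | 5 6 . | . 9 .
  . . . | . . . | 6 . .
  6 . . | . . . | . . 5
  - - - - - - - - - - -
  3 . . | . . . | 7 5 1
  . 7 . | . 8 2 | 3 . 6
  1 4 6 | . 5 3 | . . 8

Step 1. [r4c7∈{2}] only 2 remains possible at r4c7, so r4c7=2.
Step 2. [r5c1∈{2,5,7,8,9}] col 1 places 2 nowhere but r5c1, so r5c1=2.
Step 3. [r6c7∈{4}] r6c7 has the single candidate 4 ⇒ r6c7=4.
Step 4. [r4c1∈{7,8}] r4c1 is the only open cell in col 1 admitting 8. So r4c1=8.
Step 5. [r4c6∈{7}] r4c6 has the single candidate 7, so r4c6=7.
Step 6. [r8c4∈{1,4,9}] r8c4 is the only open cell in row 8 admitting 1 ⇒ r8c4=1.
Step 7. [r4c9∈{3}] r4c9 is down to just 3, so r4c9=3.
Step 8. [r5c9∈{7}] r5c9 is down to just 7. So r5c9=7.
Step 9. [r5c3∈{3,5,9}] 5 has one home in row 5: r5c3. So r5c3=5.
Step 10. [r8c3∈{9}] r8c3 has the single candidate 9. So r8c3=9.
Step 11. [r6c3∈{3,7}] across row 6, 7 lands solely at r6c3. So r6c3=7.
Step 12. [r1c3∈{3,8}] 3 has one home in col 3: r1c3. So r1c3=3.
Step 13. [r2c8∈{3,4,7}] across row 2, 3 lands solely at r2c8. So r2c8=3.
Step 14. [r3c9∈{2}] nothing but 2 survives at r3c9, so r3c9=2.
Step 15. [r6c4∈{2,3,9}] col 4 places 2 nowhere but r6c4, so r6c4=2.
Step 16. [r5c4∈{3,4,9}] r5c4 is the only open cell in col 4 admitting 3 ⇒ r5c4=3.
Step 17. [r5c2∈{9}] r5c2 has the single candidate 9, so r5c2=9.
Step 18. [r9c4∈{7,9}] r9c4 is the only open cell in row 9 admitting 7, so r9c4=7.
Step 19. [r3c4∈{9}] nothing but 9 survives at r3c4 ⇒ r3c4=9.
Step 20. [r2c6∈{1}] only 1 remains possible at r2c6 ⇒ r2c6=1.
Step 21. [r2c5∈{7}] r2c5 is down to just 7, so r2c5=7.
Step 22. [r5c6∈{8}] r5c6 has the single candidate 8 ⇒ r5c6=8.
Step 23. [r5c8∈{1}] only 1 remains possible at r5c8. So r5c8=1.
Step 24. [r6c6∈{9}] r6c6's peers cover all but 9, so r6c6=9.
Step 25. [r7c4∈{4}] only 4 remains possible at r7c4. So r7c4=4.
Step 26. [r7c3∈{8}] r7c3 is down to just 8 ⇒ r7c3=8.
Step 27. [r7c6∈{6}] only 6 remains possible at r7c6 ⇒ r7c6=6.
Step 28. [r5c5∈{4}] r5c5 is down to just 4. So r5c5=4.
Step 29. [r6c5∈{1}] nothing but 1 survives at r6c5 ⇒ r6c5=1.
Step 30. [r7c2∈{2}] r7c2's peers cover all but 2, so r7c2=2.
Step 31. [r1c8∈{7}] r1c8 is down to just 7 ⇒ r1c8=7.
Step 32. [r1c2∈{8}] nothing but 8 survives at r1c2, so r1c2=8.
Step 33. [r2c2∈{6}] r2c2's peers cover all but 6. So r2c2=6.
Step 34. [r9c8∈{2}] r9c8 has the single candidate 2. So r9c8=2.
Step 35. [r2c1∈{9}] r2c1 is down to just 9 ⇒ r2c1=9.
Step 36. [r8c1∈{5}] nothing but 5 survives at r8c1 ⇒ r8c1=5.
Step 37. [r1c5∈{2}] r1c5 has the single candidate 2 ⇒ r1c5=2.
Step 38. [r2c9∈{4}] nothing but 4 survives at r2c9. So r2c9=4.
Step 39. [r9c7∈{9}] only 9 remains possible at r9c7 ⇒ r9c7=9.
Step 40. [r8c8∈{4}] nothing but 4 survives at r8c8, so r8c8=4.
Step 41. [r6c8∈{8}] only 8 remains possible at r6c8 ⇒ r6c8=8.
Step 42. [r2c7∈{5}] r2c7 is down to just 5, so r2c7=5.
Step 43. [r7c5∈{9}] r7c5's peers cover all but 9 ⇒ r7c5=9.
Step 44. [r3c1∈{7}] r3c1 is down to just 7, so r3c1=7.
Step 45. [r6c2∈{3}] r6c2 has the single candidate 3. So r6c2=3.

Answer: 4 8 3 6 2 5 1 7 9 / 9 6 2 8 7 1 5 3 4 / 7 5 1 9 3 4 8 6 2 / 8 1 4 5 6 7 2 9 3 / 2 9 5 3 4 8 6 1 7 / 6 3 7 2 1 9 4 8 5 / 3 2 8 4 9 6 7 5 1 / 5 7 9 1 8 2 3 4 6 / 1 4 6 7 5 3 9 2 8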